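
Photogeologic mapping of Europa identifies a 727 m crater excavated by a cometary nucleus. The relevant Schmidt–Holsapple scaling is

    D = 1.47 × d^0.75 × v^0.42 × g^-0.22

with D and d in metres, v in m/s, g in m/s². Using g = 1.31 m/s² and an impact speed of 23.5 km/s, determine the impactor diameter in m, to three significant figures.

Rearranging for d: d = [D / (1.47 · 23500^0.42 · 1.31^-0.22)]^(1/0.75).
23500^0.42 = 68.52
1.31^-0.22 = 0.9423
Denominator = 1.47 × 68.52 × 0.9423 = 94.91
D / 94.91 = 727 / 94.91 = 7.660
d = 7.660^(1/0.75) = 7.660^1.3333 = 15.10 m

d ≈ 15.1 m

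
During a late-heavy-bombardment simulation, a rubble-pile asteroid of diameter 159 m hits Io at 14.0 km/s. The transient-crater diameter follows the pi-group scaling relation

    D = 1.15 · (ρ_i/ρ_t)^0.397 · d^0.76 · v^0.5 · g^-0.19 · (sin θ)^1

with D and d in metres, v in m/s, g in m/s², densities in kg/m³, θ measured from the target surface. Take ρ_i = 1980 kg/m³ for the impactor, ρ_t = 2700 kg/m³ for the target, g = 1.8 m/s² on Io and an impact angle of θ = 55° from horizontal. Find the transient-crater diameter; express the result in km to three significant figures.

In SI units: v = 14000 m/s.
(ρ_i/ρ_t)^0.397 = (1980/2700)^0.397 = 0.8841
d^0.76 = 159^0.76 = 47.10
v^0.5 = 14000^0.5 = 118.3
g^-0.19 = 1.8^-0.19 = 0.8943
(sin 55°)^1 = 0.8192^1 = 0.8192
D = 1.15 × 0.8841 × 47.10 × 118.3 × 0.8943 × 0.8192 = 4150 m
   = 4.150 km

D ≈ 4.15 km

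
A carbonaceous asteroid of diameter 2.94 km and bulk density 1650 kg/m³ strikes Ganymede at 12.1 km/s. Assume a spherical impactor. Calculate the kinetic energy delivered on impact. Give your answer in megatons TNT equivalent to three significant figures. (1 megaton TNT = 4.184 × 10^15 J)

d = 2940 m; v = 12100 m/s.
Mass m = (π/6) ρ d³ = (π/6) × 1650 × (2940)³ = 2.195 × 10^13 kg
E = ½ m v² = 0.5 × 2.195 × 10^13 × (12100)² = 1.607 × 10^21 J
   = 1.607 × 10^21 / 4.184×10^15 = 3.841 × 10^5 Mt

E ≈ 3.84 × 10^5 Mt TNT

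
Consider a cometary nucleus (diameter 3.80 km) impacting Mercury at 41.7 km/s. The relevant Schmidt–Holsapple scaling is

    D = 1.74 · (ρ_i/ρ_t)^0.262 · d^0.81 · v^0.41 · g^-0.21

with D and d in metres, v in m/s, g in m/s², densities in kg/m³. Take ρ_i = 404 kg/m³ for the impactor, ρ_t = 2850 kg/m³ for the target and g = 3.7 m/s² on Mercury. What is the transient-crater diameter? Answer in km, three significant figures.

D ≈ 49.3 km

In SI units: d = 3800 m, v = 41700 m/s.
(ρ_i/ρ_t)^0.262 = (404/2850)^0.262 = 0.5994
d^0.81 = 3800^0.81 = 793.6
v^0.41 = 41700^0.41 = 78.39
g^-0.21 = 3.7^-0.21 = 0.7598
D = 1.74 × 0.5994 × 793.6 × 78.39 × 0.7598 = 49298 m
   = 49.30 km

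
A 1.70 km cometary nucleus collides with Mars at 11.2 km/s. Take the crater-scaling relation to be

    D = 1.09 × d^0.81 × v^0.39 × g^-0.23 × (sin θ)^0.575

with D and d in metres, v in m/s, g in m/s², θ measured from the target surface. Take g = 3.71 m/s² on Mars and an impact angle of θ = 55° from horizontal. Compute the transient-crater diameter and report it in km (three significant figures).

D ≈ 11.3 km

In SI units: d = 1700 m, v = 11200 m/s.
d^0.81 = 1700^0.81 = 413.7
v^0.39 = 11200^0.39 = 37.95
g^-0.23 = 3.71^-0.23 = 0.7397
(sin 55°)^0.575 = 0.8192^0.575 = 0.8917
D = 1.09 × 413.7 × 37.95 × 0.7397 × 0.8917 = 11288 m
   = 11.29 km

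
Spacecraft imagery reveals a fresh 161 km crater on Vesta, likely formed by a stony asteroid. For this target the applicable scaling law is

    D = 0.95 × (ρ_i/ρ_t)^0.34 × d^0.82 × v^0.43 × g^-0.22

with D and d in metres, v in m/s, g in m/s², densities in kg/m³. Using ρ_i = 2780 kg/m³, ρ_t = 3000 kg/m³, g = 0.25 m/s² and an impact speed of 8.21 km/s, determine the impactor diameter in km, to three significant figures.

Rearranging for d: d = [D / (0.95 · (2780/3000)^0.34 · 8210^0.43 · 0.25^-0.22)]^(1/0.82).
D = 161000 m.
(2780/3000)^0.34 = 0.9744
8210^0.43 = 48.21
0.25^-0.22 = 1.357
Denominator = 0.95 × 0.9744 × 48.21 × 1.357 = 60.56
D / 60.56 = 161000 / 60.56 = 2659
d = 2659^(1/0.82) = 2659^1.2195 = 15012 m

d ≈ 15.0 km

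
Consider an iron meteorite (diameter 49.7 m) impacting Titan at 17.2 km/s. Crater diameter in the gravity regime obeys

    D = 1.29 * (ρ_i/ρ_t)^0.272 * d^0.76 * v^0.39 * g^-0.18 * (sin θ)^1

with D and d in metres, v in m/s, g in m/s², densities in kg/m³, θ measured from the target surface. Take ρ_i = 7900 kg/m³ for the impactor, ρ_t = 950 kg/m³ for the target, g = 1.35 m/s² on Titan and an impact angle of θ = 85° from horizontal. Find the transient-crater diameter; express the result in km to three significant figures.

In SI units: v = 17200 m/s.
(ρ_i/ρ_t)^0.272 = (7900/950)^0.272 = 1.779
d^0.76 = 49.7^0.76 = 19.46
v^0.39 = 17200^0.39 = 44.86
g^-0.18 = 1.35^-0.18 = 0.9474
(sin 85°)^1 = 0.9962^1 = 0.9962
D = 1.29 × 1.779 × 19.46 × 44.86 × 0.9474 × 0.9962 = 1891 m
   = 1.891 km

D ≈ 1.89 km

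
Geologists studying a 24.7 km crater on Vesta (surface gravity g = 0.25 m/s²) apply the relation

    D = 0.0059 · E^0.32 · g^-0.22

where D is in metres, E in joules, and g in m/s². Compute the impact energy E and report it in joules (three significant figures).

Rearranging: E = [D / (0.0059 · g^-0.22)]^(1/0.32).
D = 24700 m.
g^-0.22 = 0.25^-0.22 = 1.357
D / (0.0059 × 1.357) = 24700 / (8.006 × 10^-3) = 3.085 × 10^6
E = (3.085 × 10^6)^3.125 = 1.901 × 10^20 J

E ≈ 1.90 × 10^20 J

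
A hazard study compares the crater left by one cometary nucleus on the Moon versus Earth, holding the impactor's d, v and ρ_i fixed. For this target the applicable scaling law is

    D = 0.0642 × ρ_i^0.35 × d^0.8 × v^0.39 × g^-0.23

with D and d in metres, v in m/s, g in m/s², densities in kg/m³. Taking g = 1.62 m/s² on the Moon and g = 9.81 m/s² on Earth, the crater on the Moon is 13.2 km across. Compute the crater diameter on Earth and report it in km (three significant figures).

All impactor-dependent factors cancel in the ratio, leaving D_Earth/D_Moon = (g_Earth/g_Moon)^-0.23.
(9.81/1.62)^-0.23 = 6.056^-0.23 = 0.6608
D_Earth = 0.6608 × 13.2 km = 8.72 km

D ≈ 8.72 km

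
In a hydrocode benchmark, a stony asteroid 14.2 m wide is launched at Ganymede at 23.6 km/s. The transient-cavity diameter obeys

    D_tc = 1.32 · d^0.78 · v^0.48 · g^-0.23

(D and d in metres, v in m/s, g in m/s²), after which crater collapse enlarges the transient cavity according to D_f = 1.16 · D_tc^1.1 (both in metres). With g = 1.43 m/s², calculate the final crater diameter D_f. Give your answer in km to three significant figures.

v = 23600 m/s.
d^0.78 = 14.2^0.78 = 7.921
v^0.48 = 23600^0.48 = 125.6
g^-0.23 = 1.43^-0.23 = 0.9210
D_tc = 1.32 × 7.921 × 125.6 × 0.9210 = 1209 m
D_f = 1.16 × (1209)^1.1 = 2852 m
     = 2.852 km

D_f ≈ 2.85 km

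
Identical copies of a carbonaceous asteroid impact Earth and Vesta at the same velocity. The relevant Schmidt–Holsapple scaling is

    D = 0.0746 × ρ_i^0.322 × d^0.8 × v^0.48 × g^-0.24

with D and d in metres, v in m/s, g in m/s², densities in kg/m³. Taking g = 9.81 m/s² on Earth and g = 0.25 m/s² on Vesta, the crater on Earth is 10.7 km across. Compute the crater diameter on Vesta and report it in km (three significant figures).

All impactor-dependent factors cancel in the ratio, leaving D_Vesta/D_Earth = (g_Vesta/g_Earth)^-0.24.
(0.25/9.81)^-0.24 = 0.02548^-0.24 = 2.413
D_Vesta = 2.413 × 10.7 km = 25.8 km

D ≈ 25.8 km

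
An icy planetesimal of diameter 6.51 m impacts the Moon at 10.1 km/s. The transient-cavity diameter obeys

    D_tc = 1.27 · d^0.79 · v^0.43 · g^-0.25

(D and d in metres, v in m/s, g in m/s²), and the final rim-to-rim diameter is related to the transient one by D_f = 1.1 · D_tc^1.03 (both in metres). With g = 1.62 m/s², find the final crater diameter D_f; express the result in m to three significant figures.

v = 10100 m/s.
d^0.79 = 6.51^0.79 = 4.393
v^0.43 = 10100^0.43 = 52.71
g^-0.25 = 1.62^-0.25 = 0.8864
D_tc = 1.27 × 4.393 × 52.71 × 0.8864 = 260.7 m
D_f = 1.1 × (260.7)^1.03 = 338.9 m

D_f ≈ 339 m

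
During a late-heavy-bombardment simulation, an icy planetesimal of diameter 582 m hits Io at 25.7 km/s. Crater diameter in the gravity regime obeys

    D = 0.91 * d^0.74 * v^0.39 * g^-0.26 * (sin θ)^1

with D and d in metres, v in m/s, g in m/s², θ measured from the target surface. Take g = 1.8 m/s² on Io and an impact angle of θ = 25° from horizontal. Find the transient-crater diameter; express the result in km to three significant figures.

In SI units: v = 25700 m/s.
d^0.74 = 582^0.74 = 111.2
v^0.39 = 25700^0.39 = 52.47
g^-0.26 = 1.8^-0.26 = 0.8583
(sin 25°)^1 = 0.4226^1 = 0.4226
D = 0.91 × 111.2 × 52.47 × 0.8583 × 0.4226 = 1926 m
   = 1.926 km

D ≈ 1.93 km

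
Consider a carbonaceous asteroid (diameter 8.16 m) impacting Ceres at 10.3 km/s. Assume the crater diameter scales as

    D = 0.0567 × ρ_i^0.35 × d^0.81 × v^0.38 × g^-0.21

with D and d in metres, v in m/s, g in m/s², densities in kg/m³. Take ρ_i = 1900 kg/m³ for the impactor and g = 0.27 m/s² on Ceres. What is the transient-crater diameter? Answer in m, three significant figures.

In SI units: v = 10300 m/s.
ρ_i^0.35 = 1900^0.35 = 14.05
d^0.81 = 8.16^0.81 = 5.476
v^0.38 = 10300^0.38 = 33.49
g^-0.21 = 0.27^-0.21 = 1.316
D = 0.0567 × 14.05 × 5.476 × 33.49 × 1.316 = 192.3 m

D ≈ 192 m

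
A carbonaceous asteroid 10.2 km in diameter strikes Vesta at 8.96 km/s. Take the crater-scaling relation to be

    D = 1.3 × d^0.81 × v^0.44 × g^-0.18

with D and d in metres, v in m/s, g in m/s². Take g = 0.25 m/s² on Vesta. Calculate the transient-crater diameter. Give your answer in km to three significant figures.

D ≈ 162 km

In SI units: d = 10200 m, v = 8960 m/s.
d^0.81 = 10200^0.81 = 1766
v^0.44 = 8960^0.44 = 54.83
g^-0.18 = 0.25^-0.18 = 1.283
D = 1.3 × 1766 × 54.83 × 1.283 = 1.615 × 10^5 m
   = 161.5 km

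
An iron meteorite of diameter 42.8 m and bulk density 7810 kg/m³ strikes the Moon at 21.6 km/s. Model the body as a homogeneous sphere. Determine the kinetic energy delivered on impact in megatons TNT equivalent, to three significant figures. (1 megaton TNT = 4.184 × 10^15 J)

v = 21600 m/s.
Mass m = (π/6) ρ d³ = (π/6) × 7810 × (42.8)³ = 3.206 × 10^8 kg
E = ½ m v² = 0.5 × 3.206 × 10^8 × (21600)² = 7.479 × 10^16 J
   = 7.479 × 10^16 / 4.184×10^15 = 17.88 Mt

E ≈ 17.9 Mt TNT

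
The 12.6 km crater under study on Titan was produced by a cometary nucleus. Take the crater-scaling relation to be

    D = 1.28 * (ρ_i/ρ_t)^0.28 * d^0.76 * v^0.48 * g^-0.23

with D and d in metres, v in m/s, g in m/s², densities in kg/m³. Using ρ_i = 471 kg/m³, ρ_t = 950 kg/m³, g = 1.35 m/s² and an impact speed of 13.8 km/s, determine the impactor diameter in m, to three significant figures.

d ≈ 618 m

Rearranging for d: d = [D / (1.28 · (471/950)^0.28 · 13800^0.48 · 1.35^-0.23)]^(1/0.76).
D = 12600 m.
(471/950)^0.28 = 0.8216
13800^0.48 = 97.08
1.35^-0.23 = 0.9333
Denominator = 1.28 × 0.8216 × 97.08 × 0.9333 = 95.28
D / 95.28 = 12600 / 95.28 = 132.2
d = 132.2^(1/0.76) = 132.2^1.3158 = 618.2 m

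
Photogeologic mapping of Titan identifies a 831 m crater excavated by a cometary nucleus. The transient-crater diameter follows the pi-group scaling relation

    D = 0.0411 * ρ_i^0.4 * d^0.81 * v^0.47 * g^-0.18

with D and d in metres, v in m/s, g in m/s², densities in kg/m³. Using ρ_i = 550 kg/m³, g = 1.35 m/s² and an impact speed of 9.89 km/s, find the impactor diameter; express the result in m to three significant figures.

Rearranging for d: d = [D / (0.0411 · 550^0.4 · 9890^0.47 · 1.35^-0.18)]^(1/0.81).
550^0.4 = 12.48
9890^0.47 = 75.46
1.35^-0.18 = 0.9474
Denominator = 0.0411 × 12.48 × 75.46 × 0.9474 = 36.67
D / 36.67 = 831 / 36.67 = 22.66
d = 22.66^(1/0.81) = 22.66^1.2346 = 47.12 m

d ≈ 47.1 m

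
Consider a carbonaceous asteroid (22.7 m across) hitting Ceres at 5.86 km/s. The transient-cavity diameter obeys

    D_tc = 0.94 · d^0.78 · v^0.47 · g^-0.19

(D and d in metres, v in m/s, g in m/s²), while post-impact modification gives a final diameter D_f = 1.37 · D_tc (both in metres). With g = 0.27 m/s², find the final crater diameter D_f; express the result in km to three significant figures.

v = 5860 m/s.
d^0.78 = 22.7^0.78 = 11.42
v^0.47 = 5860^0.47 = 59.01
g^-0.19 = 0.27^-0.19 = 1.282
D_tc = 0.94 × 11.42 × 59.01 × 1.282 = 812.1 m
D_f = 1.37 × 812.1 = 1113 m
     = 1.113 km

D_f ≈ 1.11 km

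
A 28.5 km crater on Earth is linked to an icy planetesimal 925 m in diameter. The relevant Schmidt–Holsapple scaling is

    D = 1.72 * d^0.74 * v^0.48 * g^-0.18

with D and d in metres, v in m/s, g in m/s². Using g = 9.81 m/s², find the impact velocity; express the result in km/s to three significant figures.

v ≈ 38.8 km/s

Rearranging for v: v = [D / (1.72 · 925^0.74 · 9.81^-0.18)]^(1/0.48).
D = 28500 m.
925^0.74 = 156.7
9.81^-0.18 = 0.6630
Denominator = 1.72 × 156.7 × 0.6630 = 178.7
D / 178.7 = 28500 / 178.7 = 159.5
v = 159.5^(1/0.48) = 159.5^2.0833 = 38816 m/s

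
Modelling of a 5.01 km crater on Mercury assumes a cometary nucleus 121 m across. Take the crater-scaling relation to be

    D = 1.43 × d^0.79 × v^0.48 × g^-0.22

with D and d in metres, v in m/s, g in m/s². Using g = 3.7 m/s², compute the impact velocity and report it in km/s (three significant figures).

Rearranging for v: v = [D / (1.43 · 121^0.79 · 3.7^-0.22)]^(1/0.48).
D = 5010 m.
121^0.79 = 44.20
3.7^-0.22 = 0.7499
Denominator = 1.43 × 44.20 × 0.7499 = 47.40
D / 47.40 = 5010 / 47.40 = 105.7
v = 105.7^(1/0.48) = 105.7^2.0833 = 16472 m/s

v ≈ 16.5 km/s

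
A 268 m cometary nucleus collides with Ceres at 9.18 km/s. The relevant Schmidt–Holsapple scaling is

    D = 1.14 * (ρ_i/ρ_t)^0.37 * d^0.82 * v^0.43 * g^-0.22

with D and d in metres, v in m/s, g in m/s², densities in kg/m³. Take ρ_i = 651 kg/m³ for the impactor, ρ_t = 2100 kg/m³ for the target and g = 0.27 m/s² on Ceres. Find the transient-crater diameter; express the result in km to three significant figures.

D ≈ 4.89 km

In SI units: v = 9180 m/s.
(ρ_i/ρ_t)^0.37 = (651/2100)^0.37 = 0.6483
d^0.82 = 268^0.82 = 97.96
v^0.43 = 9180^0.43 = 50.59
g^-0.22 = 0.27^-0.22 = 1.334
D = 1.14 × 0.6483 × 97.96 × 50.59 × 1.334 = 4886 m
   = 4.886 km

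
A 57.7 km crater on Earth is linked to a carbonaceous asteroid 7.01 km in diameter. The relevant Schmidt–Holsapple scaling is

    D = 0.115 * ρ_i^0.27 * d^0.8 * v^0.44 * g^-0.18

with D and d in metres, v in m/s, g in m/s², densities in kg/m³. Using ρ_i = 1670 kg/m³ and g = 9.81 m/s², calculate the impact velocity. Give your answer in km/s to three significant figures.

v ≈ 24.6 km/s

Rearranging for v: v = [D / (0.115 · 1670^0.27 · 7010^0.8 · 9.81^-0.18)]^(1/0.44).
D = 57700 m.
1670^0.27 = 7.415
7010^0.8 = 1193
9.81^-0.18 = 0.6630
Denominator = 0.115 × 7.415 × 1193 × 0.6630 = 674.5
D / 674.5 = 57700 / 674.5 = 85.54
v = 85.54^(1/0.44) = 85.54^2.2727 = 24617 m/s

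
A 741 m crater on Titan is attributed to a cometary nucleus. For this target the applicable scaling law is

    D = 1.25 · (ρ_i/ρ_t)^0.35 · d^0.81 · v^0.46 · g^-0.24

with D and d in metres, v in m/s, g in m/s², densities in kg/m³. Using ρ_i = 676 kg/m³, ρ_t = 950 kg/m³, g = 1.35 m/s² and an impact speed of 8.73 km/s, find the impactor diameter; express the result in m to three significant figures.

Rearranging for d: d = [D / (1.25 · (676/950)^0.35 · 8730^0.46 · 1.35^-0.24)]^(1/0.81).
(676/950)^0.35 = 0.8877
8730^0.46 = 64.99
1.35^-0.24 = 0.9305
Denominator = 1.25 × 0.8877 × 64.99 × 0.9305 = 67.10
D / 67.10 = 741 / 67.10 = 11.04
d = 11.04^(1/0.81) = 11.04^1.2346 = 19.39 m

d ≈ 19.4 m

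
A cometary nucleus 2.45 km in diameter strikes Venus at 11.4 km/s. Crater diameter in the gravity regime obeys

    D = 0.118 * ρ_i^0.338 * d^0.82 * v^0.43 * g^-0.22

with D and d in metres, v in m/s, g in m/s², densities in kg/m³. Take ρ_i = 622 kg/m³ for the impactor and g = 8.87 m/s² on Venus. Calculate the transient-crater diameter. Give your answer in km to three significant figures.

In SI units: d = 2450 m, v = 11400 m/s.
ρ_i^0.338 = 622^0.338 = 8.796
d^0.82 = 2450^0.82 = 601.3
v^0.43 = 11400^0.43 = 55.52
g^-0.22 = 8.87^-0.22 = 0.6187
D = 0.118 × 8.796 × 601.3 × 55.52 × 0.6187 = 21438 m
   = 21.44 km

D ≈ 21.4 km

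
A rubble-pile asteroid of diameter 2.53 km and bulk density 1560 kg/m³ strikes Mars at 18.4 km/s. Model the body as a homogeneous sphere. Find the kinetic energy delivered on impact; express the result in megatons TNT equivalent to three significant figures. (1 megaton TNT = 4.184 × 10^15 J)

d = 2530 m; v = 18400 m/s.
Mass m = (π/6) ρ d³ = (π/6) × 1560 × (2530)³ = 1.323 × 10^13 kg
E = ½ m v² = 0.5 × 1.323 × 10^13 × (18400)² = 2.240 × 10^21 J
   = 2.240 × 10^21 / 4.184×10^15 = 5.354 × 10^5 Mt

E ≈ 5.35 × 10^5 Mt TNT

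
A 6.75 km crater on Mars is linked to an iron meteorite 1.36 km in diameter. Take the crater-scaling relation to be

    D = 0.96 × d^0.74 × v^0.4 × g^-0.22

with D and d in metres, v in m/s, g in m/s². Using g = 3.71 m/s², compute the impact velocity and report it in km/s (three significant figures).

Rearranging for v: v = [D / (0.96 · 1360^0.74 · 3.71^-0.22)]^(1/0.4).
D = 6750 m.
1360^0.74 = 208.4
3.71^-0.22 = 0.7494
Denominator = 0.96 × 208.4 × 0.7494 = 149.9
D / 149.9 = 6750 / 149.9 = 45.03
v = 45.03^(1/0.4) = 45.03^2.5 = 13607 m/s

v ≈ 13.6 km/s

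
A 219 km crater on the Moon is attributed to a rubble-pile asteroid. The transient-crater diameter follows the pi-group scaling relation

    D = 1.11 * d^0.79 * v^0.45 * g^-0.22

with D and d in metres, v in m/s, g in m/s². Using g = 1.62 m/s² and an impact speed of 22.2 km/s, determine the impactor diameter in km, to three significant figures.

d ≈ 19.3 km

Rearranging for d: d = [D / (1.11 · 22200^0.45 · 1.62^-0.22)]^(1/0.79).
D = 219000 m.
22200^0.45 = 90.34
1.62^-0.22 = 0.8993
Denominator = 1.11 × 90.34 × 0.8993 = 90.18
D / 90.18 = 219000 / 90.18 = 2428
d = 2428^(1/0.79) = 2428^1.2658 = 19277 m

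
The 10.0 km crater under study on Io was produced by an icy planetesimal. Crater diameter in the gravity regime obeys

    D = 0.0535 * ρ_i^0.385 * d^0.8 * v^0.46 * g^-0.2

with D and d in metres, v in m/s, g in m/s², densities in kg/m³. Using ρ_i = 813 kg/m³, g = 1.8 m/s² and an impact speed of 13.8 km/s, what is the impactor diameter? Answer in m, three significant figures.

d ≈ 746 m

Rearranging for d: d = [D / (0.0535 · 813^0.385 · 13800^0.46 · 1.8^-0.2)]^(1/0.8).
D = 10000 m.
813^0.385 = 13.19
13800^0.46 = 80.23
1.8^-0.2 = 0.8891
Denominator = 0.0535 × 13.19 × 80.23 × 0.8891 = 50.34
D / 50.34 = 10000 / 50.34 = 198.6
d = 198.6^(1/0.8) = 198.6^1.25 = 745.5 m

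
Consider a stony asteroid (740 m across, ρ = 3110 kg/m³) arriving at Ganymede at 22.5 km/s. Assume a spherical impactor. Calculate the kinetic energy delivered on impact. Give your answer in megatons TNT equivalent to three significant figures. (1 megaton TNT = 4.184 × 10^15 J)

v = 22500 m/s.
Mass m = (π/6) ρ d³ = (π/6) × 3110 × (740)³ = 6.599 × 10^11 kg
E = ½ m v² = 0.5 × 6.599 × 10^11 × (22500)² = 1.670 × 10^20 J
   = 1.670 × 10^20 / 4.184×10^15 = 39914 Mt

E ≈ 39900 Mt TNT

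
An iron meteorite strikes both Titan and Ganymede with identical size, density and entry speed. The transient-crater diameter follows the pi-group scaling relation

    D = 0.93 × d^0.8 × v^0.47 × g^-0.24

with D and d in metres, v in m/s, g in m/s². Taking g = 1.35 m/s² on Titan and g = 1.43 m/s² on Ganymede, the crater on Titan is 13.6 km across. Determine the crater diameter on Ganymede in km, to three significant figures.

All impactor-dependent factors cancel in the ratio, leaving D_Ganymede/D_Titan = (g_Ganymede/g_Titan)^-0.24.
(1.43/1.35)^-0.24 = 1.059^-0.24 = 0.9863
D_Ganymede = 0.9863 × 13.6 km = 13.4 km

D ≈ 13.4 km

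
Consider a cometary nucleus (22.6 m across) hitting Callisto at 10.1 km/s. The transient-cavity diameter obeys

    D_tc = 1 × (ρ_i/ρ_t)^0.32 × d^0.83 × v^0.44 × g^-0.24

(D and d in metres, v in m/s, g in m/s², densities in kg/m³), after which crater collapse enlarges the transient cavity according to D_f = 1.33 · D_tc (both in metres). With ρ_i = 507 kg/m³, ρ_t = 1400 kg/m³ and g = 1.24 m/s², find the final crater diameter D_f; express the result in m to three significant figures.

D_f ≈ 702 m

v = 10100 m/s.
(ρ_i/ρ_t)^0.32 = (507/1400)^0.32 = 0.7225
d^0.83 = 22.6^0.83 = 13.30
v^0.44 = 10100^0.44 = 57.80
g^-0.24 = 1.24^-0.24 = 0.9497
D_tc = 1 × 0.7225 × 13.30 × 57.80 × 0.9497 = 527.5 m
D_f = 1.33 × 527.5 = 701.6 m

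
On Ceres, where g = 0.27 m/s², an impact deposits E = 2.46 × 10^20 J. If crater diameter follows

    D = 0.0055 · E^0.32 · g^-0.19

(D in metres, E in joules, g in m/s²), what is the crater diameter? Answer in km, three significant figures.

D ≈ 23.6 km

E^0.32 = (2.46 × 10^20)^0.32 = 3.350 × 10^6
g^-0.19 = 0.27^-0.19 = 1.282
D = 0.0055 × 3.350 × 10^6 × 1.282 = 23621 m
   = 23.62 km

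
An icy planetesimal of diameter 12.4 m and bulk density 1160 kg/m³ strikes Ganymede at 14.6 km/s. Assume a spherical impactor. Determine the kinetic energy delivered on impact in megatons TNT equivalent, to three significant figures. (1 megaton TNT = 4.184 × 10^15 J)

v = 14600 m/s.
Mass m = (π/6) ρ d³ = (π/6) × 1160 × (12.4)³ = 1.158 × 10^6 kg
E = ½ m v² = 0.5 × 1.158 × 10^6 × (14600)² = 1.234 × 10^14 J
   = 1.234 × 10^14 / 4.184×10^15 = 0.02949 Mt

E ≈ 0.0295 Mt TNT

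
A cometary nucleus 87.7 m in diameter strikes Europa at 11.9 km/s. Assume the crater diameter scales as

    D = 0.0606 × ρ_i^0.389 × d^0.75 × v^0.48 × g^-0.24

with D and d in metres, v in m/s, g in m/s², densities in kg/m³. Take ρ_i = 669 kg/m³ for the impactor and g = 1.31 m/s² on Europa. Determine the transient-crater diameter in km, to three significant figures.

D ≈ 1.85 km

In SI units: v = 11900 m/s.
ρ_i^0.389 = 669^0.389 = 12.56
d^0.75 = 87.7^0.75 = 28.66
v^0.48 = 11900^0.48 = 90.42
g^-0.24 = 1.31^-0.24 = 0.9372
D = 0.0606 × 12.56 × 28.66 × 90.42 × 0.9372 = 1849 m
   = 1.849 km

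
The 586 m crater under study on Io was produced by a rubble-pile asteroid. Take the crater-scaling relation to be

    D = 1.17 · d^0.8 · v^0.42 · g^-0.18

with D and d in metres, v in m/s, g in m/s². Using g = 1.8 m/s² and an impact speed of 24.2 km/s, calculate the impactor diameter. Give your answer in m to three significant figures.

d ≈ 13.5 m

Rearranging for d: d = [D / (1.17 · 24200^0.42 · 1.8^-0.18)]^(1/0.8).
24200^0.42 = 69.37
1.8^-0.18 = 0.8996
Denominator = 1.17 × 69.37 × 0.8996 = 73.01
D / 73.01 = 586 / 73.01 = 8.026
d = 8.026^(1/0.8) = 8.026^1.25 = 13.51 m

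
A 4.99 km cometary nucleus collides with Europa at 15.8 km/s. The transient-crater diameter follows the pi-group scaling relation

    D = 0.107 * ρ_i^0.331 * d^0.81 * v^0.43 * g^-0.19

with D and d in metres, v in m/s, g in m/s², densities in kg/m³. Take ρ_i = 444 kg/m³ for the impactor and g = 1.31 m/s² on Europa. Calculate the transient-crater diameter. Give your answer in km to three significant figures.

D ≈ 48.3 km

In SI units: d = 4990 m, v = 15800 m/s.
ρ_i^0.331 = 444^0.331 = 7.521
d^0.81 = 4990^0.81 = 989.6
v^0.43 = 15800^0.43 = 63.89
g^-0.19 = 1.31^-0.19 = 0.9500
D = 0.107 × 7.521 × 989.6 × 63.89 × 0.9500 = 48337 m
   = 48.34 km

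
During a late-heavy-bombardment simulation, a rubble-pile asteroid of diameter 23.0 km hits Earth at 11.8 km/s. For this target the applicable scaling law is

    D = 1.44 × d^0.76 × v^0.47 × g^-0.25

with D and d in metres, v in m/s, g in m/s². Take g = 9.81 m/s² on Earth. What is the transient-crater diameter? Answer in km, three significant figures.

D ≈ 138 km

In SI units: d = 23000 m, v = 11800 m/s.
d^0.76 = 23000^0.76 = 2065
v^0.47 = 11800^0.47 = 81.99
g^-0.25 = 9.81^-0.25 = 0.5650
D = 1.44 × 2065 × 81.99 × 0.5650 = 1.378 × 10^5 m
   = 137.8 km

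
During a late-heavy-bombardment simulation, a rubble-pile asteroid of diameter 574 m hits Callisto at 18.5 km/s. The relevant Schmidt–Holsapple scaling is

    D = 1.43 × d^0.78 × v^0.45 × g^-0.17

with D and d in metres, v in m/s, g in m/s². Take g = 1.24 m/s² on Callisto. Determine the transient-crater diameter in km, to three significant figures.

D ≈ 16.3 km

In SI units: v = 18500 m/s.
d^0.78 = 574^0.78 = 141.9
v^0.45 = 18500^0.45 = 83.22
g^-0.17 = 1.24^-0.17 = 0.9641
D = 1.43 × 141.9 × 83.22 × 0.9641 = 16281 m
   = 16.28 km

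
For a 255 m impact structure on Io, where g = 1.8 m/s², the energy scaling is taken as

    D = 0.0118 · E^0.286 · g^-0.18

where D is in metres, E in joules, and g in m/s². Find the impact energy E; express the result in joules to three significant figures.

Rearranging: E = [D / (0.0118 · g^-0.18)]^(1/0.286).
g^-0.18 = 1.8^-0.18 = 0.8996
D / (0.0118 × 0.8996) = 255 / (0.01062) = 2.401 × 10^4
E = (2.401 × 10^4)^3.4965 = 2.070 × 10^15 J

E ≈ 2.07 × 10^15 J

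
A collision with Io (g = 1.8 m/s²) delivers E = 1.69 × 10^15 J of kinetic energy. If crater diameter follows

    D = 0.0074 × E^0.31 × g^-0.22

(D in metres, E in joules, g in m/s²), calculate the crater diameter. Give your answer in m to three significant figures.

D ≈ 342 m

E^0.31 = (1.69 × 10^15)^0.31 = 5.256 × 10^4
g^-0.22 = 1.8^-0.22 = 0.8787
D = 0.0074 × 5.256 × 10^4 × 0.8787 = 341.8 m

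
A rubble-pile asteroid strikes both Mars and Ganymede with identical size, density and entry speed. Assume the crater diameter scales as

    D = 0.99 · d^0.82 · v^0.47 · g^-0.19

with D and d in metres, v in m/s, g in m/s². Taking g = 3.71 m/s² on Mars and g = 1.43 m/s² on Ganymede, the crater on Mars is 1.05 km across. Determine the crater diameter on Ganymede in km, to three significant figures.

All impactor-dependent factors cancel in the ratio, leaving D_Ganymede/D_Mars = (g_Ganymede/g_Mars)^-0.19.
(1.43/3.71)^-0.19 = 0.3854^-0.19 = 1.199
D_Ganymede = 1.199 × 1.05 km = 1.26 km

D ≈ 1.26 km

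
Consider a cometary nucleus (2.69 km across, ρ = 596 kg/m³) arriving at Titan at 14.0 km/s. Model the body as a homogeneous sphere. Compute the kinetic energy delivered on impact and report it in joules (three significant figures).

d = 2690 m; v = 14000 m/s.
Mass m = (π/6) ρ d³ = (π/6) × 596 × (2690)³ = 6.074 × 10^12 kg
E = ½ m v² = 0.5 × 6.074 × 10^12 × (14000)² = 5.953 × 10^20 J

E ≈ 5.95 × 10^20 J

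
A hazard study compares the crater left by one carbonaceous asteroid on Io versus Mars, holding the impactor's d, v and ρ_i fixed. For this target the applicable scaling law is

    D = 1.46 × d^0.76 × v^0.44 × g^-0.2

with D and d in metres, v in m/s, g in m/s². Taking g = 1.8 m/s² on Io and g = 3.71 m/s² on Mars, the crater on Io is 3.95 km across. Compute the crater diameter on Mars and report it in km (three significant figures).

All impactor-dependent factors cancel in the ratio, leaving D_Mars/D_Io = (g_Mars/g_Io)^-0.2.
(3.71/1.8)^-0.2 = 2.061^-0.2 = 0.8653
D_Mars = 0.8653 × 3.95 km = 3.42 km

D ≈ 3.42 km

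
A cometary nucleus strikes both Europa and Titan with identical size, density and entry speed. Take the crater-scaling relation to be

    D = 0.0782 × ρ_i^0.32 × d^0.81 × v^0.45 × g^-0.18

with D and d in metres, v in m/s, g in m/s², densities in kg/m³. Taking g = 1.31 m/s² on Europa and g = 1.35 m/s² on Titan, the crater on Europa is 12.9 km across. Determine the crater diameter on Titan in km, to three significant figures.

D ≈ 12.8 km

All impactor-dependent factors cancel in the ratio, leaving D_Titan/D_Europa = (g_Titan/g_Europa)^-0.18.
(1.35/1.31)^-0.18 = 1.031^-0.18 = 0.9945
D_Titan = 0.9945 × 12.9 km = 12.8 km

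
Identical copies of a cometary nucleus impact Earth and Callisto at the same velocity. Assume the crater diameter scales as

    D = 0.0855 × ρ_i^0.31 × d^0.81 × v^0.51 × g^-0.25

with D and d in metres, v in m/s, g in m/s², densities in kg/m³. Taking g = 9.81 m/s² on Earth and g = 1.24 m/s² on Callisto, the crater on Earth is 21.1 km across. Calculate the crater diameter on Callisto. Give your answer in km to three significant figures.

D ≈ 35.4 km

All impactor-dependent factors cancel in the ratio, leaving D_Callisto/D_Earth = (g_Callisto/g_Earth)^-0.25.
(1.24/9.81)^-0.25 = 0.1264^-0.25 = 1.677
D_Callisto = 1.677 × 21.1 km = 35.4 km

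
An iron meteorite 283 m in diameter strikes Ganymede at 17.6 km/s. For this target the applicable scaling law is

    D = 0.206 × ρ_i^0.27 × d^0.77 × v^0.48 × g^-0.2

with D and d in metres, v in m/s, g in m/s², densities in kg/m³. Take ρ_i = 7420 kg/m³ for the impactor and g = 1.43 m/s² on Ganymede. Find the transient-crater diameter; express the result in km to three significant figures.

In SI units: v = 17600 m/s.
ρ_i^0.27 = 7420^0.27 = 11.09
d^0.77 = 283^0.77 = 77.25
v^0.48 = 17600^0.48 = 109.1
g^-0.2 = 1.43^-0.2 = 0.9310
D = 0.206 × 11.09 × 77.25 × 109.1 × 0.9310 = 17926 m
   = 17.93 km

D ≈ 17.9 km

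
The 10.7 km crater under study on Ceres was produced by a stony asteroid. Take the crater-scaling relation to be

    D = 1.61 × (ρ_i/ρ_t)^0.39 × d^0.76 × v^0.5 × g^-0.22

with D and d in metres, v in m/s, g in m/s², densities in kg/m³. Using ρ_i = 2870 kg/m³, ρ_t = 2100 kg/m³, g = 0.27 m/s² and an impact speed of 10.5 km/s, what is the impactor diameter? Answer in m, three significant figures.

Rearranging for d: d = [D / (1.61 · (2870/2100)^0.39 · 10500^0.5 · 0.27^-0.22)]^(1/0.76).
D = 10700 m.
(2870/2100)^0.39 = 1.130
10500^0.5 = 102.5
0.27^-0.22 = 1.334
Denominator = 1.61 × 1.130 × 102.5 × 1.334 = 248.8
D / 248.8 = 10700 / 248.8 = 43.01
d = 43.01^(1/0.76) = 43.01^1.3158 = 141.1 m

d ≈ 141 m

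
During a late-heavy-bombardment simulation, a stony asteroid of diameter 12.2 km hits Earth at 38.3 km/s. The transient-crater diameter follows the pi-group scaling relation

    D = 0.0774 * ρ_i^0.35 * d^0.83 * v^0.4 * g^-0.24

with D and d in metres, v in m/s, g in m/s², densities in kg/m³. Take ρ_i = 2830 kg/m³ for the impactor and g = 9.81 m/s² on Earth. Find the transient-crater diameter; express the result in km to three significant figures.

In SI units: d = 12200 m, v = 38300 m/s.
ρ_i^0.35 = 2830^0.35 = 16.15
d^0.83 = 12200^0.83 = 2464
v^0.4 = 38300^0.4 = 68.12
g^-0.24 = 9.81^-0.24 = 0.5781
D = 0.0774 × 16.15 × 2464 × 68.12 × 0.5781 = 1.213 × 10^5 m
   = 121.3 km

D ≈ 121 km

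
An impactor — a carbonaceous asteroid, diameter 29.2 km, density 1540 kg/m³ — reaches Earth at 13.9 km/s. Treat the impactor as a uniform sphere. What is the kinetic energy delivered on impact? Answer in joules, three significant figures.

d = 29200 m; v = 13900 m/s.
Mass m = (π/6) ρ d³ = (π/6) × 1540 × (29200)³ = 2.008 × 10^16 kg
E = ½ m v² = 0.5 × 2.008 × 10^16 × (13900)² = 1.940 × 10^24 J

E ≈ 1.94 × 10^24 J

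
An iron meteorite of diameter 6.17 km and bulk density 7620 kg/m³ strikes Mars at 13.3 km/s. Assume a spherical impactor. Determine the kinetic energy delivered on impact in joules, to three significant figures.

d = 6170 m; v = 13300 m/s.
Mass m = (π/6) ρ d³ = (π/6) × 7620 × (6170)³ = 9.371 × 10^14 kg
E = ½ m v² = 0.5 × 9.371 × 10^14 × (13300)² = 8.288 × 10^22 J

E ≈ 8.29 × 10^22 J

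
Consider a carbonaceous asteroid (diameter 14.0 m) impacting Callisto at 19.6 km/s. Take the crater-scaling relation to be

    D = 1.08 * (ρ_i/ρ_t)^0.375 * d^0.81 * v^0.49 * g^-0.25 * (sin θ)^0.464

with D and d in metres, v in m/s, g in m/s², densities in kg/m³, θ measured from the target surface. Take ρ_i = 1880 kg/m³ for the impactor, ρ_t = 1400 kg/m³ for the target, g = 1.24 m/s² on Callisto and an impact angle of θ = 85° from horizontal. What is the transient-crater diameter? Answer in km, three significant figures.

D ≈ 1.23 km

In SI units: v = 19600 m/s.
(ρ_i/ρ_t)^0.375 = (1880/1400)^0.375 = 1.117
d^0.81 = 14^0.81 = 8.479
v^0.49 = 19600^0.49 = 126.8
g^-0.25 = 1.24^-0.25 = 0.9476
(sin 85°)^0.464 = 0.9962^0.464 = 0.9982
D = 1.08 × 1.117 × 8.479 × 126.8 × 0.9476 × 0.9982 = 1227 m
   = 1.227 km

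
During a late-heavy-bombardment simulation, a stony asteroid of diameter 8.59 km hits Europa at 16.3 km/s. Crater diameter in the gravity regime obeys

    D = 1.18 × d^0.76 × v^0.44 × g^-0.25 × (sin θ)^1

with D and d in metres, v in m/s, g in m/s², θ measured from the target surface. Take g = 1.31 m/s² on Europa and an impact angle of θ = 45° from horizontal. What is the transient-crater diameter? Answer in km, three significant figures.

D ≈ 54.4 km

In SI units: d = 8590 m, v = 16300 m/s.
d^0.76 = 8590^0.76 = 976.9
v^0.44 = 16300^0.44 = 71.34
g^-0.25 = 1.31^-0.25 = 0.9347
(sin 45°)^1 = 0.7071^1 = 0.7071
D = 1.18 × 976.9 × 71.34 × 0.9347 × 0.7071 = 54352 m
   = 54.35 km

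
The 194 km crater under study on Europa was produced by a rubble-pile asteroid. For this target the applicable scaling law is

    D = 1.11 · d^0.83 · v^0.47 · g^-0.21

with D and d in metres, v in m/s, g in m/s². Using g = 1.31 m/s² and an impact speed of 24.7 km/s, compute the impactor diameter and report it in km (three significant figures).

Rearranging for d: d = [D / (1.11 · 24700^0.47 · 1.31^-0.21)]^(1/0.83).
D = 194000 m.
24700^0.47 = 116.0
1.31^-0.21 = 0.9449
Denominator = 1.11 × 116.0 × 0.9449 = 121.7
D / 121.7 = 194000 / 121.7 = 1594
d = 1594^(1/0.83) = 1594^1.2048 = 7217 m

d ≈ 7.22 km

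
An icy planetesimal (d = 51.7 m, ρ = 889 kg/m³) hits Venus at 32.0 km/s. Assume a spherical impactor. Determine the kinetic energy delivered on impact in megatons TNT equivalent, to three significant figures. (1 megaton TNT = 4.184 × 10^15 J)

v = 32000 m/s.
Mass m = (π/6) ρ d³ = (π/6) × 889 × (51.7)³ = 6.432 × 10^7 kg
E = ½ m v² = 0.5 × 6.432 × 10^7 × (32000)² = 3.293 × 10^16 J
   = 3.293 × 10^16 / 4.184×10^15 = 7.870 Mt

E ≈ 7.87 Mt TNT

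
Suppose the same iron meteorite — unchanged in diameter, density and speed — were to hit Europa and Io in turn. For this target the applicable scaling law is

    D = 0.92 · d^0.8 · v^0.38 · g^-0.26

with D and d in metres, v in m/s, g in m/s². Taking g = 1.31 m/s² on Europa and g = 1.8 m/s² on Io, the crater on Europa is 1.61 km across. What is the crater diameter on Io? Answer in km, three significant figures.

D ≈ 1.48 km

All impactor-dependent factors cancel in the ratio, leaving D_Io/D_Europa = (g_Io/g_Europa)^-0.26.
(1.8/1.31)^-0.26 = 1.374^-0.26 = 0.9207
D_Io = 0.9207 × 1.61 km = 1.48 km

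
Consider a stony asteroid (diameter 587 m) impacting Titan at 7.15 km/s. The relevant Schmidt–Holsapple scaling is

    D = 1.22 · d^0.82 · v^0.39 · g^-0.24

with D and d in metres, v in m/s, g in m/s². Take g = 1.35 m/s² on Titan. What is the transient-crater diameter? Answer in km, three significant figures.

D ≈ 6.74 km

In SI units: v = 7150 m/s.
d^0.82 = 587^0.82 = 186.3
v^0.39 = 7150^0.39 = 31.86
g^-0.24 = 1.35^-0.24 = 0.9305
D = 1.22 × 186.3 × 31.86 × 0.9305 = 6738 m
   = 6.738 km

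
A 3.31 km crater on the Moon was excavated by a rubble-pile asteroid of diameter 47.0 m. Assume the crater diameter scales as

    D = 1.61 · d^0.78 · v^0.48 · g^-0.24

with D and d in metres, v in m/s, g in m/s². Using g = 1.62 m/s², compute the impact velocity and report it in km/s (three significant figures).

Rearranging for v: v = [D / (1.61 · 47^0.78 · 1.62^-0.24)]^(1/0.48).
D = 3310 m.
47^0.78 = 20.15
1.62^-0.24 = 0.8907
Denominator = 1.61 × 20.15 × 0.8907 = 28.90
D / 28.90 = 3310 / 28.90 = 114.5
v = 114.5^(1/0.48) = 114.5^2.0833 = 19459 m/s

v ≈ 19.5 km/s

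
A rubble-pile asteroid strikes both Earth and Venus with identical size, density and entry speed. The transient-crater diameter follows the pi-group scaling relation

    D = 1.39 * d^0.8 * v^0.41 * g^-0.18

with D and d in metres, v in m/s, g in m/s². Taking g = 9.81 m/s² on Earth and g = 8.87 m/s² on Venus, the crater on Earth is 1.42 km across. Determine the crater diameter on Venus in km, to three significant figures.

All impactor-dependent factors cancel in the ratio, leaving D_Venus/D_Earth = (g_Venus/g_Earth)^-0.18.
(8.87/9.81)^-0.18 = 0.9042^-0.18 = 1.018
D_Venus = 1.018 × 1.42 km = 1.45 km

D ≈ 1.45 km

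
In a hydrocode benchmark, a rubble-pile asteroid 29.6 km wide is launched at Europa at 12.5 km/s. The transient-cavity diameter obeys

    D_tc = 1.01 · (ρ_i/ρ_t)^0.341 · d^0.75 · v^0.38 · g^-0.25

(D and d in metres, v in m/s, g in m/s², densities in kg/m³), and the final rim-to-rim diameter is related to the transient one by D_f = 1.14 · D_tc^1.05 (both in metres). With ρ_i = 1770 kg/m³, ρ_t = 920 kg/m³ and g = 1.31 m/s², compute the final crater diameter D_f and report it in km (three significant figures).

D_f ≈ 194 km

In SI: d = 29600 m, v = 12500 m/s.
(ρ_i/ρ_t)^0.341 = (1770/920)^0.341 = 1.250
d^0.75 = 29600^0.75 = 2257
v^0.38 = 12500^0.38 = 36.04
g^-0.25 = 1.31^-0.25 = 0.9347
D_tc = 1.01 × 1.250 × 2257 × 36.04 × 0.9347 = 95990 m
D_f = 1.14 × (95990)^1.05 = 1.942 × 10^5 m
     = 194.2 km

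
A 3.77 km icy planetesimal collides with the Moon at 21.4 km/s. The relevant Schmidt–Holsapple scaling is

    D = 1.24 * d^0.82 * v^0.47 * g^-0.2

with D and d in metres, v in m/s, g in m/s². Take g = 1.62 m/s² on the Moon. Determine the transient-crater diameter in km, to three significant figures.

In SI units: d = 3770 m, v = 21400 m/s.
d^0.82 = 3770^0.82 = 856.2
v^0.47 = 21400^0.47 = 108.5
g^-0.2 = 1.62^-0.2 = 0.9080
D = 1.24 × 856.2 × 108.5 × 0.9080 = 1.046 × 10^5 m
   = 104.6 km

D ≈ 105 km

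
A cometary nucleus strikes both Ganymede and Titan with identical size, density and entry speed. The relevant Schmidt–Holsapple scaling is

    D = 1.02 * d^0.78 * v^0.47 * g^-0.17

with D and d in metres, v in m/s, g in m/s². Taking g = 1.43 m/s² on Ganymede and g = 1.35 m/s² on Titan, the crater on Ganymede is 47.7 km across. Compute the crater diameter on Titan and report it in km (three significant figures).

All impactor-dependent factors cancel in the ratio, leaving D_Titan/D_Ganymede = (g_Titan/g_Ganymede)^-0.17.
(1.35/1.43)^-0.17 = 0.9441^-0.17 = 1.010
D_Titan = 1.010 × 47.7 km = 48.2 km

D ≈ 48.2 km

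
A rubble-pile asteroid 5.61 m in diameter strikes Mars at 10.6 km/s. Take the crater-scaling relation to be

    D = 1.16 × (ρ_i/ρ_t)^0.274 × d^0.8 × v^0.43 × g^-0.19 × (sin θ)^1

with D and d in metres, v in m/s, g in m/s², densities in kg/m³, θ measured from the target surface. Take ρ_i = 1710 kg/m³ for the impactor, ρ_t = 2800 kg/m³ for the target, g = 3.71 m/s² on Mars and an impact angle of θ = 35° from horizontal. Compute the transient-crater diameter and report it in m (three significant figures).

In SI units: v = 10600 m/s.
(ρ_i/ρ_t)^0.274 = (1710/2800)^0.274 = 0.8736
d^0.8 = 5.61^0.8 = 3.973
v^0.43 = 10600^0.43 = 53.81
g^-0.19 = 3.71^-0.19 = 0.7795
(sin 35°)^1 = 0.5736^1 = 0.5736
D = 1.16 × 0.8736 × 3.973 × 53.81 × 0.7795 × 0.5736 = 96.87 m

D ≈ 96.9 m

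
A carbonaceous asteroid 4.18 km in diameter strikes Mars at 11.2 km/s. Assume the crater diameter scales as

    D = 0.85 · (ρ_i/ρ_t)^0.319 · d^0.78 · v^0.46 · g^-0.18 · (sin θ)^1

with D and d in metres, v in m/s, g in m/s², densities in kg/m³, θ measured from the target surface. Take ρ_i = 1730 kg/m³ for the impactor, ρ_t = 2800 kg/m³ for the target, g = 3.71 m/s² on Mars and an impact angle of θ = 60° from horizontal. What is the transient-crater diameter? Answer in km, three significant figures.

In SI units: d = 4180 m, v = 11200 m/s.
(ρ_i/ρ_t)^0.319 = (1730/2800)^0.319 = 0.8576
d^0.78 = 4180^0.78 = 667.6
v^0.46 = 11200^0.46 = 72.89
g^-0.18 = 3.71^-0.18 = 0.7898
(sin 60°)^1 = 0.8660^1 = 0.8660
D = 0.85 × 0.8576 × 667.6 × 72.89 × 0.7898 × 0.8660 = 24262 m
   = 24.26 km

D ≈ 24.3 km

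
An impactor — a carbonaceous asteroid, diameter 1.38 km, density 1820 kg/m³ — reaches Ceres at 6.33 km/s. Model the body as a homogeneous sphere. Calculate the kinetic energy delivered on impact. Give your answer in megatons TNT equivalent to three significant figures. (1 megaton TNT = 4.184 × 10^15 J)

d = 1380 m; v = 6330 m/s.
Mass m = (π/6) ρ d³ = (π/6) × 1820 × (1380)³ = 2.504 × 10^12 kg
E = ½ m v² = 0.5 × 2.504 × 10^12 × (6330)² = 5.017 × 10^19 J
   = 5.017 × 10^19 / 4.184×10^15 = 11991 Mt

E ≈ 12000 Mt TNT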